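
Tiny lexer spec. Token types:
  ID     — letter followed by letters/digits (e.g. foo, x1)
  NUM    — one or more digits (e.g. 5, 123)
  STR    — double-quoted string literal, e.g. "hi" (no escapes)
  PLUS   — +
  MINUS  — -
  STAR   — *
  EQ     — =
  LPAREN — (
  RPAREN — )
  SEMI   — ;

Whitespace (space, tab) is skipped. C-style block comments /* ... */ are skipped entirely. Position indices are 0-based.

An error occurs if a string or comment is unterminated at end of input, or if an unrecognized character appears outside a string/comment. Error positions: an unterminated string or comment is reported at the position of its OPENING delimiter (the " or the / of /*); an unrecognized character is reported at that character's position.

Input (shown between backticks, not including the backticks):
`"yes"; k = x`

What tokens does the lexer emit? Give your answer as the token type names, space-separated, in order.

Answer: STR SEMI ID EQ ID

Derivation:
pos=0: enter STRING mode
pos=0: emit STR "yes" (now at pos=5)
pos=5: emit SEMI ';'
pos=7: emit ID 'k' (now at pos=8)
pos=9: emit EQ '='
pos=11: emit ID 'x' (now at pos=12)
DONE. 5 tokens: [STR, SEMI, ID, EQ, ID]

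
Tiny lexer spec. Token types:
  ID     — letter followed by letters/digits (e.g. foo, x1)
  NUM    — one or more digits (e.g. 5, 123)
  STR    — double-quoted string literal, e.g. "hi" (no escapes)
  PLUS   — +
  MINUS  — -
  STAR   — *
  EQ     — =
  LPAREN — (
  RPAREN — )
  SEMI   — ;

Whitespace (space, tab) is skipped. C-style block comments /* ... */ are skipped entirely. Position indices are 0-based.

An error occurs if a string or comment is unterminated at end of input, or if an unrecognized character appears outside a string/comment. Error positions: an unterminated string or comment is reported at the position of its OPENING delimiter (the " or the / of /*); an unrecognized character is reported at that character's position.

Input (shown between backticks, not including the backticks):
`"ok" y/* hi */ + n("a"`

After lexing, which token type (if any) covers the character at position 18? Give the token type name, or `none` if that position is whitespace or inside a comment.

pos=0: enter STRING mode
pos=0: emit STR "ok" (now at pos=4)
pos=5: emit ID 'y' (now at pos=6)
pos=6: enter COMMENT mode (saw '/*')
exit COMMENT mode (now at pos=14)
pos=15: emit PLUS '+'
pos=17: emit ID 'n' (now at pos=18)
pos=18: emit LPAREN '('
pos=19: enter STRING mode
pos=19: emit STR "a" (now at pos=22)
DONE. 6 tokens: [STR, ID, PLUS, ID, LPAREN, STR]
Position 18: char is '(' -> LPAREN

Answer: LPAREN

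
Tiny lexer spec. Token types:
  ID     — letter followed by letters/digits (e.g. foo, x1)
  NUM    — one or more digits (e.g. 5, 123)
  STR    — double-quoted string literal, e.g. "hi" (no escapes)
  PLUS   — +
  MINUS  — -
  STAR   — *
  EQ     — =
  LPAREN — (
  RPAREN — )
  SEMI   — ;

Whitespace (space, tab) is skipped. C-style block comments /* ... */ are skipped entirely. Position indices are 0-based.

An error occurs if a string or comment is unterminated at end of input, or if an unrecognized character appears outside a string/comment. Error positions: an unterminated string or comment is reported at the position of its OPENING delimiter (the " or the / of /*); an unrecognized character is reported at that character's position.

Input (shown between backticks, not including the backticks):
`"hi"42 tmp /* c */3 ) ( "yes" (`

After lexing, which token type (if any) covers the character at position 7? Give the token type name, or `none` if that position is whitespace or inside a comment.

pos=0: enter STRING mode
pos=0: emit STR "hi" (now at pos=4)
pos=4: emit NUM '42' (now at pos=6)
pos=7: emit ID 'tmp' (now at pos=10)
pos=11: enter COMMENT mode (saw '/*')
exit COMMENT mode (now at pos=18)
pos=18: emit NUM '3' (now at pos=19)
pos=20: emit RPAREN ')'
pos=22: emit LPAREN '('
pos=24: enter STRING mode
pos=24: emit STR "yes" (now at pos=29)
pos=30: emit LPAREN '('
DONE. 8 tokens: [STR, NUM, ID, NUM, RPAREN, LPAREN, STR, LPAREN]
Position 7: char is 't' -> ID

Answer: ID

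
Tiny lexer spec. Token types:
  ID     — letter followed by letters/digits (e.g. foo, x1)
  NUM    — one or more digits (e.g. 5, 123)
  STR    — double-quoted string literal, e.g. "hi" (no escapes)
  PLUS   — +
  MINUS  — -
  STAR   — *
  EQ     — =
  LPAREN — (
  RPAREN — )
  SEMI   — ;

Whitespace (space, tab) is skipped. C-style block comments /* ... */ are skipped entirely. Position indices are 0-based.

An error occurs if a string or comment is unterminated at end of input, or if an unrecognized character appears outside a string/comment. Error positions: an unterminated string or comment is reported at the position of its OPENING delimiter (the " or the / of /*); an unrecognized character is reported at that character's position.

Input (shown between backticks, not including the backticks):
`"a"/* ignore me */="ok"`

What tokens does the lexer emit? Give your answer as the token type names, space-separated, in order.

pos=0: enter STRING mode
pos=0: emit STR "a" (now at pos=3)
pos=3: enter COMMENT mode (saw '/*')
exit COMMENT mode (now at pos=18)
pos=18: emit EQ '='
pos=19: enter STRING mode
pos=19: emit STR "ok" (now at pos=23)
DONE. 3 tokens: [STR, EQ, STR]

Answer: STR EQ STR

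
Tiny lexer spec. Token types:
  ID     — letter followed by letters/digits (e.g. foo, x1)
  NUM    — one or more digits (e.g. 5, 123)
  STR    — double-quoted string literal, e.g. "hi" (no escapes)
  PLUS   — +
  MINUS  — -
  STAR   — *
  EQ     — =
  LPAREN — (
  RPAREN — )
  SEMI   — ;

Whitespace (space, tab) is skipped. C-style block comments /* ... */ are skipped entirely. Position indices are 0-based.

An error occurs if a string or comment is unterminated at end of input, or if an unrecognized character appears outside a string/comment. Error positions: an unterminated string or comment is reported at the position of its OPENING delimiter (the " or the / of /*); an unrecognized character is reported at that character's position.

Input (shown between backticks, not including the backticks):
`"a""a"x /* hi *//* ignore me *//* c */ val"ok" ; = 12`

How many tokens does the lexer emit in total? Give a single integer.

Answer: 8

Derivation:
pos=0: enter STRING mode
pos=0: emit STR "a" (now at pos=3)
pos=3: enter STRING mode
pos=3: emit STR "a" (now at pos=6)
pos=6: emit ID 'x' (now at pos=7)
pos=8: enter COMMENT mode (saw '/*')
exit COMMENT mode (now at pos=16)
pos=16: enter COMMENT mode (saw '/*')
exit COMMENT mode (now at pos=31)
pos=31: enter COMMENT mode (saw '/*')
exit COMMENT mode (now at pos=38)
pos=39: emit ID 'val' (now at pos=42)
pos=42: enter STRING mode
pos=42: emit STR "ok" (now at pos=46)
pos=47: emit SEMI ';'
pos=49: emit EQ '='
pos=51: emit NUM '12' (now at pos=53)
DONE. 8 tokens: [STR, STR, ID, ID, STR, SEMI, EQ, NUM]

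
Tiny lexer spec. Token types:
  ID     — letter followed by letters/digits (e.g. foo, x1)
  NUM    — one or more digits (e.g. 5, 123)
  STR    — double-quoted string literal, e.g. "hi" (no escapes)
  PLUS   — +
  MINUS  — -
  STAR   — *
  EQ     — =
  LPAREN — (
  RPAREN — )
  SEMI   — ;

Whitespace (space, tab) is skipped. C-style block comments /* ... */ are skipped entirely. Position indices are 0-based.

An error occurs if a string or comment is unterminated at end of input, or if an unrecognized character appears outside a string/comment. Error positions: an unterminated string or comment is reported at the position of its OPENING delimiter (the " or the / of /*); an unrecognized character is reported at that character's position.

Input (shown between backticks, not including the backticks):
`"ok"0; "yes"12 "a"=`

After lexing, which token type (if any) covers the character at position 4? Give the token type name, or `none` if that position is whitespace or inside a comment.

pos=0: enter STRING mode
pos=0: emit STR "ok" (now at pos=4)
pos=4: emit NUM '0' (now at pos=5)
pos=5: emit SEMI ';'
pos=7: enter STRING mode
pos=7: emit STR "yes" (now at pos=12)
pos=12: emit NUM '12' (now at pos=14)
pos=15: enter STRING mode
pos=15: emit STR "a" (now at pos=18)
pos=18: emit EQ '='
DONE. 7 tokens: [STR, NUM, SEMI, STR, NUM, STR, EQ]
Position 4: char is '0' -> NUM

Answer: NUM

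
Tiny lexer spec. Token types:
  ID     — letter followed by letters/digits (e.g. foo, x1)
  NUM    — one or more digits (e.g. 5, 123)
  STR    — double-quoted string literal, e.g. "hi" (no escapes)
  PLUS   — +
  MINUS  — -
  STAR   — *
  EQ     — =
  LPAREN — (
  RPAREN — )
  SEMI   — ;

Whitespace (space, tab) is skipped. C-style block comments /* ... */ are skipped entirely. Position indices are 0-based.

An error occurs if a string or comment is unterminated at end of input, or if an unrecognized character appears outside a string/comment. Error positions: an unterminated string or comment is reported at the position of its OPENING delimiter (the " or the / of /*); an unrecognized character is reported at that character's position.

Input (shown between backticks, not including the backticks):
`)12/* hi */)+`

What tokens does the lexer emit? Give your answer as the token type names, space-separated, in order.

Answer: RPAREN NUM RPAREN PLUS

Derivation:
pos=0: emit RPAREN ')'
pos=1: emit NUM '12' (now at pos=3)
pos=3: enter COMMENT mode (saw '/*')
exit COMMENT mode (now at pos=11)
pos=11: emit RPAREN ')'
pos=12: emit PLUS '+'
DONE. 4 tokens: [RPAREN, NUM, RPAREN, PLUS]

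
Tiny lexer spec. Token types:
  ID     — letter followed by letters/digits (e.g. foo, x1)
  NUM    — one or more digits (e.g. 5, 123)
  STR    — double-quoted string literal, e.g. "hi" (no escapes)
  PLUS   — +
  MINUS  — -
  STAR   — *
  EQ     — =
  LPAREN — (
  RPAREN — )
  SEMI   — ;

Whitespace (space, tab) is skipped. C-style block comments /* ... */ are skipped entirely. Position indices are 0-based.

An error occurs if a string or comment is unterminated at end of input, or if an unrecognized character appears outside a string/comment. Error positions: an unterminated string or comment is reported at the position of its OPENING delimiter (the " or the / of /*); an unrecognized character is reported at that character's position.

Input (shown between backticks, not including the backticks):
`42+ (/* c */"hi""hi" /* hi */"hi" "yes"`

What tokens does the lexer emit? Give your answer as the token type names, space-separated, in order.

pos=0: emit NUM '42' (now at pos=2)
pos=2: emit PLUS '+'
pos=4: emit LPAREN '('
pos=5: enter COMMENT mode (saw '/*')
exit COMMENT mode (now at pos=12)
pos=12: enter STRING mode
pos=12: emit STR "hi" (now at pos=16)
pos=16: enter STRING mode
pos=16: emit STR "hi" (now at pos=20)
pos=21: enter COMMENT mode (saw '/*')
exit COMMENT mode (now at pos=29)
pos=29: enter STRING mode
pos=29: emit STR "hi" (now at pos=33)
pos=34: enter STRING mode
pos=34: emit STR "yes" (now at pos=39)
DONE. 7 tokens: [NUM, PLUS, LPAREN, STR, STR, STR, STR]

Answer: NUM PLUS LPAREN STR STR STR STR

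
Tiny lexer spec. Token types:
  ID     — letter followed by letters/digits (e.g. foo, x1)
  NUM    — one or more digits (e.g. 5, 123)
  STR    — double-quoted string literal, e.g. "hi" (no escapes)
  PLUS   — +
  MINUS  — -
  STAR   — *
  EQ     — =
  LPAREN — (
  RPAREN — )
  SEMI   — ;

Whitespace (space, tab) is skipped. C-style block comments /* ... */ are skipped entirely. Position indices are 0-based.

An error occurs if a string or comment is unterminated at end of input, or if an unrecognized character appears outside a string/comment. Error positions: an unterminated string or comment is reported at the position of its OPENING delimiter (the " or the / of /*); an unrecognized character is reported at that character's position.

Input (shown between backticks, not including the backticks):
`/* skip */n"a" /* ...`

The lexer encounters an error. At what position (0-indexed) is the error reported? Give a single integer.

pos=0: enter COMMENT mode (saw '/*')
exit COMMENT mode (now at pos=10)
pos=10: emit ID 'n' (now at pos=11)
pos=11: enter STRING mode
pos=11: emit STR "a" (now at pos=14)
pos=15: enter COMMENT mode (saw '/*')
pos=15: ERROR — unterminated comment (reached EOF)

Answer: 15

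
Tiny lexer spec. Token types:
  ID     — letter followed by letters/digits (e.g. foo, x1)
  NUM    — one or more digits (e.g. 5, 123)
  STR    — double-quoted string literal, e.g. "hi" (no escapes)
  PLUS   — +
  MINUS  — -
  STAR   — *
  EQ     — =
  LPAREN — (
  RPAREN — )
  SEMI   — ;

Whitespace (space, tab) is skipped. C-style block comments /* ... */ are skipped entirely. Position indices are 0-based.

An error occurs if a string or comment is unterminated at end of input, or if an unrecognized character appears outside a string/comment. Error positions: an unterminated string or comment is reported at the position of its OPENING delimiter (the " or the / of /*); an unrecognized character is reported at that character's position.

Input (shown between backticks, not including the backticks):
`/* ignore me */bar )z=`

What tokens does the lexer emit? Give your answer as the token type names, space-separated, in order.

pos=0: enter COMMENT mode (saw '/*')
exit COMMENT mode (now at pos=15)
pos=15: emit ID 'bar' (now at pos=18)
pos=19: emit RPAREN ')'
pos=20: emit ID 'z' (now at pos=21)
pos=21: emit EQ '='
DONE. 4 tokens: [ID, RPAREN, ID, EQ]

Answer: ID RPAREN ID EQ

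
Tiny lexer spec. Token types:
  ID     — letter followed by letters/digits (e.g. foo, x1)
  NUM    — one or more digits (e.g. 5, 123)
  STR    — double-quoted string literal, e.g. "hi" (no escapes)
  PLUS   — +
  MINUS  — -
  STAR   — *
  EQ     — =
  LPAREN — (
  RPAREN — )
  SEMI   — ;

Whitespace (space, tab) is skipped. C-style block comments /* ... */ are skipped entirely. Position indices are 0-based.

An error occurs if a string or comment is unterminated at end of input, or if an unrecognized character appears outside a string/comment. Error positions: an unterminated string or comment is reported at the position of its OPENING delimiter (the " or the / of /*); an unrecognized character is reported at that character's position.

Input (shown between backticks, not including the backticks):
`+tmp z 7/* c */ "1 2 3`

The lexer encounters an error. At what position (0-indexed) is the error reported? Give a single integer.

Answer: 16

Derivation:
pos=0: emit PLUS '+'
pos=1: emit ID 'tmp' (now at pos=4)
pos=5: emit ID 'z' (now at pos=6)
pos=7: emit NUM '7' (now at pos=8)
pos=8: enter COMMENT mode (saw '/*')
exit COMMENT mode (now at pos=15)
pos=16: enter STRING mode
pos=16: ERROR — unterminated string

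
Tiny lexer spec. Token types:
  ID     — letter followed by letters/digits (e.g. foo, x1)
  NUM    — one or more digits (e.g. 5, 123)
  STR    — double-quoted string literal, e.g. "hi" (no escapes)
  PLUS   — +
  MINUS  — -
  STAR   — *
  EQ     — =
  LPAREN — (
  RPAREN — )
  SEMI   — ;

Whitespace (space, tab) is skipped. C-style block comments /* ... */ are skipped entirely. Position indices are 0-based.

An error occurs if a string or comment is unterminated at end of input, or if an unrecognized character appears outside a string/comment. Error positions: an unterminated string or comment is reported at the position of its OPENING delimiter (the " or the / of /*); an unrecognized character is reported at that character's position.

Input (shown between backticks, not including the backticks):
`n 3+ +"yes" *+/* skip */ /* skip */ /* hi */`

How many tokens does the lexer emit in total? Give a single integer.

pos=0: emit ID 'n' (now at pos=1)
pos=2: emit NUM '3' (now at pos=3)
pos=3: emit PLUS '+'
pos=5: emit PLUS '+'
pos=6: enter STRING mode
pos=6: emit STR "yes" (now at pos=11)
pos=12: emit STAR '*'
pos=13: emit PLUS '+'
pos=14: enter COMMENT mode (saw '/*')
exit COMMENT mode (now at pos=24)
pos=25: enter COMMENT mode (saw '/*')
exit COMMENT mode (now at pos=35)
pos=36: enter COMMENT mode (saw '/*')
exit COMMENT mode (now at pos=44)
DONE. 7 tokens: [ID, NUM, PLUS, PLUS, STR, STAR, PLUS]

Answer: 7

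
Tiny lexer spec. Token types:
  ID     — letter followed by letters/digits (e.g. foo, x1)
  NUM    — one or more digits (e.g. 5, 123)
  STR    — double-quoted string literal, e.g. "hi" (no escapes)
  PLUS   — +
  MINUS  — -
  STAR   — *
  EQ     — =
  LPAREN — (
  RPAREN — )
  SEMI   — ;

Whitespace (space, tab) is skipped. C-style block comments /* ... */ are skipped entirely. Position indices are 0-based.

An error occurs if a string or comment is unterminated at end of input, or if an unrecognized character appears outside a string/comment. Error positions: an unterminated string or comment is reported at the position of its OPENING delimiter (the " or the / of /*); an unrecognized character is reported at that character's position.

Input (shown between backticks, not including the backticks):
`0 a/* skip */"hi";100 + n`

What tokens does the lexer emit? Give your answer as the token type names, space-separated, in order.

pos=0: emit NUM '0' (now at pos=1)
pos=2: emit ID 'a' (now at pos=3)
pos=3: enter COMMENT mode (saw '/*')
exit COMMENT mode (now at pos=13)
pos=13: enter STRING mode
pos=13: emit STR "hi" (now at pos=17)
pos=17: emit SEMI ';'
pos=18: emit NUM '100' (now at pos=21)
pos=22: emit PLUS '+'
pos=24: emit ID 'n' (now at pos=25)
DONE. 7 tokens: [NUM, ID, STR, SEMI, NUM, PLUS, ID]

Answer: NUM ID STR SEMI NUM PLUS ID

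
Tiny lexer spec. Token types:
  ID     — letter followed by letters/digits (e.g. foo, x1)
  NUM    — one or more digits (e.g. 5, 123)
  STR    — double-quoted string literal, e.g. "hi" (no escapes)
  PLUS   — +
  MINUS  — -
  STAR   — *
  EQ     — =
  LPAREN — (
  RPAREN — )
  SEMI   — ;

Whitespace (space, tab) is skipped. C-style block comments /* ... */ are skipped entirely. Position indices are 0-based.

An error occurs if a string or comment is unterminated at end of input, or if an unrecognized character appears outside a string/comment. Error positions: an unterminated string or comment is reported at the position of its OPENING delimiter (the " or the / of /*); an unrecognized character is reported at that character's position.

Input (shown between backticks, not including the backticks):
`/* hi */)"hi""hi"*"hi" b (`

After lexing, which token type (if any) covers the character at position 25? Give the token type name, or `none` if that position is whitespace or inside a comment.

Answer: LPAREN

Derivation:
pos=0: enter COMMENT mode (saw '/*')
exit COMMENT mode (now at pos=8)
pos=8: emit RPAREN ')'
pos=9: enter STRING mode
pos=9: emit STR "hi" (now at pos=13)
pos=13: enter STRING mode
pos=13: emit STR "hi" (now at pos=17)
pos=17: emit STAR '*'
pos=18: enter STRING mode
pos=18: emit STR "hi" (now at pos=22)
pos=23: emit ID 'b' (now at pos=24)
pos=25: emit LPAREN '('
DONE. 7 tokens: [RPAREN, STR, STR, STAR, STR, ID, LPAREN]
Position 25: char is '(' -> LPAREN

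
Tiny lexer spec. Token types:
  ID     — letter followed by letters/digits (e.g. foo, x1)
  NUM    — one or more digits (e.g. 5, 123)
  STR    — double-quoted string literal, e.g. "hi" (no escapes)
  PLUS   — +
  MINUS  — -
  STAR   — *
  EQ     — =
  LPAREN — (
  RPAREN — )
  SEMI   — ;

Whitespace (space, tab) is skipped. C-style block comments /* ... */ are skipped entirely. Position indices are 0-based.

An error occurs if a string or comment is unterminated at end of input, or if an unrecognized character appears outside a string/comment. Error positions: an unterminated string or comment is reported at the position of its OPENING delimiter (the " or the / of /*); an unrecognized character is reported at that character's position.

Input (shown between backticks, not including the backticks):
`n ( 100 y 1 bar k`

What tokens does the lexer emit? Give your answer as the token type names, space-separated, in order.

pos=0: emit ID 'n' (now at pos=1)
pos=2: emit LPAREN '('
pos=4: emit NUM '100' (now at pos=7)
pos=8: emit ID 'y' (now at pos=9)
pos=10: emit NUM '1' (now at pos=11)
pos=12: emit ID 'bar' (now at pos=15)
pos=16: emit ID 'k' (now at pos=17)
DONE. 7 tokens: [ID, LPAREN, NUM, ID, NUM, ID, ID]

Answer: ID LPAREN NUM ID NUM ID ID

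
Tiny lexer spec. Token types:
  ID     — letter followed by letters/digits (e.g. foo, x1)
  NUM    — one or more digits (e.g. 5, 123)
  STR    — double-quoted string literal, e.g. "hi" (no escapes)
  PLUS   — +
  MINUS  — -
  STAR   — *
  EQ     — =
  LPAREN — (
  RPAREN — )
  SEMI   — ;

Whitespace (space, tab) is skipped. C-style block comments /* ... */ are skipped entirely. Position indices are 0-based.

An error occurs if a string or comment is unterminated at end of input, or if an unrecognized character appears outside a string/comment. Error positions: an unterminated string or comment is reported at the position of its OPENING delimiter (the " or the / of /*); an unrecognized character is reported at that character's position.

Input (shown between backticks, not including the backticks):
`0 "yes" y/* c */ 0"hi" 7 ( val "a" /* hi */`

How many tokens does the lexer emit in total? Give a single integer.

Answer: 9

Derivation:
pos=0: emit NUM '0' (now at pos=1)
pos=2: enter STRING mode
pos=2: emit STR "yes" (now at pos=7)
pos=8: emit ID 'y' (now at pos=9)
pos=9: enter COMMENT mode (saw '/*')
exit COMMENT mode (now at pos=16)
pos=17: emit NUM '0' (now at pos=18)
pos=18: enter STRING mode
pos=18: emit STR "hi" (now at pos=22)
pos=23: emit NUM '7' (now at pos=24)
pos=25: emit LPAREN '('
pos=27: emit ID 'val' (now at pos=30)
pos=31: enter STRING mode
pos=31: emit STR "a" (now at pos=34)
pos=35: enter COMMENT mode (saw '/*')
exit COMMENT mode (now at pos=43)
DONE. 9 tokens: [NUM, STR, ID, NUM, STR, NUM, LPAREN, ID, STR]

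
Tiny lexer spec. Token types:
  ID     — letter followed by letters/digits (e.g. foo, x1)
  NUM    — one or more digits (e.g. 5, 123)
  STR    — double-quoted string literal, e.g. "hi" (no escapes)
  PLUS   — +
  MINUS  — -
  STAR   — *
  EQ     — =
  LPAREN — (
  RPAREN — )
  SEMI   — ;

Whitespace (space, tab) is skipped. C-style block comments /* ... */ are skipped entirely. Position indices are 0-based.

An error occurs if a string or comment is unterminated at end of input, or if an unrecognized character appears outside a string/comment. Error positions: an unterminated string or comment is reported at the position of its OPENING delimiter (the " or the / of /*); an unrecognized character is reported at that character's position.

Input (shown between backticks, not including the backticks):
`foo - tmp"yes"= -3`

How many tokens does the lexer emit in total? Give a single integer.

pos=0: emit ID 'foo' (now at pos=3)
pos=4: emit MINUS '-'
pos=6: emit ID 'tmp' (now at pos=9)
pos=9: enter STRING mode
pos=9: emit STR "yes" (now at pos=14)
pos=14: emit EQ '='
pos=16: emit MINUS '-'
pos=17: emit NUM '3' (now at pos=18)
DONE. 7 tokens: [ID, MINUS, ID, STR, EQ, MINUS, NUM]

Answer: 7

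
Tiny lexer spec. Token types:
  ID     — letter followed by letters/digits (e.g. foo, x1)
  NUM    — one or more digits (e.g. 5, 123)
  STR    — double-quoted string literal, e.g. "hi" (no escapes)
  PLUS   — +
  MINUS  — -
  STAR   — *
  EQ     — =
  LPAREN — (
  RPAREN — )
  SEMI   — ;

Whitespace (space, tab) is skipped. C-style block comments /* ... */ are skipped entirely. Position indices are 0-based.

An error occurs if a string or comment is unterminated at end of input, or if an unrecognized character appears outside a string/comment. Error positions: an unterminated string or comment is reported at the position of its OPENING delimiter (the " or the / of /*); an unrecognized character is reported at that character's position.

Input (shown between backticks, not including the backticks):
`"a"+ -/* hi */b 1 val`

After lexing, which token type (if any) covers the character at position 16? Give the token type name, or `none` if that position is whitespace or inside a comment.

Answer: NUM

Derivation:
pos=0: enter STRING mode
pos=0: emit STR "a" (now at pos=3)
pos=3: emit PLUS '+'
pos=5: emit MINUS '-'
pos=6: enter COMMENT mode (saw '/*')
exit COMMENT mode (now at pos=14)
pos=14: emit ID 'b' (now at pos=15)
pos=16: emit NUM '1' (now at pos=17)
pos=18: emit ID 'val' (now at pos=21)
DONE. 6 tokens: [STR, PLUS, MINUS, ID, NUM, ID]
Position 16: char is '1' -> NUM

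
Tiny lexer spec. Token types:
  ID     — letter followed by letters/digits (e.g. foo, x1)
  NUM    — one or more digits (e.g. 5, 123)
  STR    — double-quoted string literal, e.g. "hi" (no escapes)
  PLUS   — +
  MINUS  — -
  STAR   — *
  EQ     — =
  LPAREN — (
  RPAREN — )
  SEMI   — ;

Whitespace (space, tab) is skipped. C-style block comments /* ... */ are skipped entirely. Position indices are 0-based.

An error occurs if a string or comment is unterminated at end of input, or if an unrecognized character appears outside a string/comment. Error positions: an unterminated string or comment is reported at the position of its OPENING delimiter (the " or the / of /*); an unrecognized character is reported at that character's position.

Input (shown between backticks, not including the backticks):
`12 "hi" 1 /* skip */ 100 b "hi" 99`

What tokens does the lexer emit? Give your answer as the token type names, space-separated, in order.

Answer: NUM STR NUM NUM ID STR NUM

Derivation:
pos=0: emit NUM '12' (now at pos=2)
pos=3: enter STRING mode
pos=3: emit STR "hi" (now at pos=7)
pos=8: emit NUM '1' (now at pos=9)
pos=10: enter COMMENT mode (saw '/*')
exit COMMENT mode (now at pos=20)
pos=21: emit NUM '100' (now at pos=24)
pos=25: emit ID 'b' (now at pos=26)
pos=27: enter STRING mode
pos=27: emit STR "hi" (now at pos=31)
pos=32: emit NUM '99' (now at pos=34)
DONE. 7 tokens: [NUM, STR, NUM, NUM, ID, STR, NUM]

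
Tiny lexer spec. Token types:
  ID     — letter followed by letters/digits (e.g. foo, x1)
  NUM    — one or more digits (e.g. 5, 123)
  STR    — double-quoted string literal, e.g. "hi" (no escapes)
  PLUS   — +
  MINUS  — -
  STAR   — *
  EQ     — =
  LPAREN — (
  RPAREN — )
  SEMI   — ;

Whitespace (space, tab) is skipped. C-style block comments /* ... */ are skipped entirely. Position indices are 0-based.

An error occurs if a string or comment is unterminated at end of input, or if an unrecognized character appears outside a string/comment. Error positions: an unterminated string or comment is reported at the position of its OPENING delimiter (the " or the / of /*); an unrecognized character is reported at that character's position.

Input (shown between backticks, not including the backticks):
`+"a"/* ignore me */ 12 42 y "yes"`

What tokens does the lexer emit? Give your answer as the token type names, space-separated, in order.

Answer: PLUS STR NUM NUM ID STR

Derivation:
pos=0: emit PLUS '+'
pos=1: enter STRING mode
pos=1: emit STR "a" (now at pos=4)
pos=4: enter COMMENT mode (saw '/*')
exit COMMENT mode (now at pos=19)
pos=20: emit NUM '12' (now at pos=22)
pos=23: emit NUM '42' (now at pos=25)
pos=26: emit ID 'y' (now at pos=27)
pos=28: enter STRING mode
pos=28: emit STR "yes" (now at pos=33)
DONE. 6 tokens: [PLUS, STR, NUM, NUM, ID, STR]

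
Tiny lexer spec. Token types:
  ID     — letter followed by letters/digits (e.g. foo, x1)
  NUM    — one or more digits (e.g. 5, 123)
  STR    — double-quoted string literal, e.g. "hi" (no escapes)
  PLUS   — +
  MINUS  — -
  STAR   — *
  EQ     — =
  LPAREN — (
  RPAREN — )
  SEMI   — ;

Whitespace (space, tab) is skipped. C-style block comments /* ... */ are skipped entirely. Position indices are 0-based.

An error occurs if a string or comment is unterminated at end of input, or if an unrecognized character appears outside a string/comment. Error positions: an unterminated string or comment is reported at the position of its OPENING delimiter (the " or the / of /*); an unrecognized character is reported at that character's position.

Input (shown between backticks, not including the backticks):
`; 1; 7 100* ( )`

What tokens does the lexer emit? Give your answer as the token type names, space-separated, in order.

pos=0: emit SEMI ';'
pos=2: emit NUM '1' (now at pos=3)
pos=3: emit SEMI ';'
pos=5: emit NUM '7' (now at pos=6)
pos=7: emit NUM '100' (now at pos=10)
pos=10: emit STAR '*'
pos=12: emit LPAREN '('
pos=14: emit RPAREN ')'
DONE. 8 tokens: [SEMI, NUM, SEMI, NUM, NUM, STAR, LPAREN, RPAREN]

Answer: SEMI NUM SEMI NUM NUM STAR LPAREN RPAREN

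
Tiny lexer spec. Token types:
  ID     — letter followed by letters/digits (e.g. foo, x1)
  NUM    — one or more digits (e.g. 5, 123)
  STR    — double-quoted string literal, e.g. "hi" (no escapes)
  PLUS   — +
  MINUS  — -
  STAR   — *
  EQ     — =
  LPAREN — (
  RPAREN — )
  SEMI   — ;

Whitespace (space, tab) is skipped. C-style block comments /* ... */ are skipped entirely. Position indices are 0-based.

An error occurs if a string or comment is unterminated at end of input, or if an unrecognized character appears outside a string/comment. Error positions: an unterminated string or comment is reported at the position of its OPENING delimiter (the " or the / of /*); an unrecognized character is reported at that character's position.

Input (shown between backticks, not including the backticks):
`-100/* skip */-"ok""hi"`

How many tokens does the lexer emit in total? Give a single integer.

Answer: 5

Derivation:
pos=0: emit MINUS '-'
pos=1: emit NUM '100' (now at pos=4)
pos=4: enter COMMENT mode (saw '/*')
exit COMMENT mode (now at pos=14)
pos=14: emit MINUS '-'
pos=15: enter STRING mode
pos=15: emit STR "ok" (now at pos=19)
pos=19: enter STRING mode
pos=19: emit STR "hi" (now at pos=23)
DONE. 5 tokens: [MINUS, NUM, MINUS, STR, STR]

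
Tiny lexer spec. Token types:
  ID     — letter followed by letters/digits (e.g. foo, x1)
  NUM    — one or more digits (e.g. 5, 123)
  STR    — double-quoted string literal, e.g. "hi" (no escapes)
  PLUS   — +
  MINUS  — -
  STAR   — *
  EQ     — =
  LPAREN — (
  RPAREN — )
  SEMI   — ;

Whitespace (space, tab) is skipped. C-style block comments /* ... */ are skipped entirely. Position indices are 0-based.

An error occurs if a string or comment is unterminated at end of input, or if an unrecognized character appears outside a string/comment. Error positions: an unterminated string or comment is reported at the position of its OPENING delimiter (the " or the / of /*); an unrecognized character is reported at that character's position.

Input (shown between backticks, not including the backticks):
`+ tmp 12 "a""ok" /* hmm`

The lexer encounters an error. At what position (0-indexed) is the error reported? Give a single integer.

Answer: 17

Derivation:
pos=0: emit PLUS '+'
pos=2: emit ID 'tmp' (now at pos=5)
pos=6: emit NUM '12' (now at pos=8)
pos=9: enter STRING mode
pos=9: emit STR "a" (now at pos=12)
pos=12: enter STRING mode
pos=12: emit STR "ok" (now at pos=16)
pos=17: enter COMMENT mode (saw '/*')
pos=17: ERROR — unterminated comment (reached EOF)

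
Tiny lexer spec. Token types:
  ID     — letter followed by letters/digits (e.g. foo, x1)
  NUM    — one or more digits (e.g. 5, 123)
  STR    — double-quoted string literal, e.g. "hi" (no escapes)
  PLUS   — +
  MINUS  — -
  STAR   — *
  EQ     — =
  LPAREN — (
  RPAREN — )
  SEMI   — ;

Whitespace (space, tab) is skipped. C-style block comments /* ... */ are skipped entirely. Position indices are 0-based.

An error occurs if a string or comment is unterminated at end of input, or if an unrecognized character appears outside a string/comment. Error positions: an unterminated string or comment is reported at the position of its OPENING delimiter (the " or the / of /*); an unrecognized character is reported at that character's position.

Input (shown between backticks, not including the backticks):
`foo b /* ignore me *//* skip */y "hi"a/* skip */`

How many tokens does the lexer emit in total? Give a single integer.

pos=0: emit ID 'foo' (now at pos=3)
pos=4: emit ID 'b' (now at pos=5)
pos=6: enter COMMENT mode (saw '/*')
exit COMMENT mode (now at pos=21)
pos=21: enter COMMENT mode (saw '/*')
exit COMMENT mode (now at pos=31)
pos=31: emit ID 'y' (now at pos=32)
pos=33: enter STRING mode
pos=33: emit STR "hi" (now at pos=37)
pos=37: emit ID 'a' (now at pos=38)
pos=38: enter COMMENT mode (saw '/*')
exit COMMENT mode (now at pos=48)
DONE. 5 tokens: [ID, ID, ID, STR, ID]

Answer: 5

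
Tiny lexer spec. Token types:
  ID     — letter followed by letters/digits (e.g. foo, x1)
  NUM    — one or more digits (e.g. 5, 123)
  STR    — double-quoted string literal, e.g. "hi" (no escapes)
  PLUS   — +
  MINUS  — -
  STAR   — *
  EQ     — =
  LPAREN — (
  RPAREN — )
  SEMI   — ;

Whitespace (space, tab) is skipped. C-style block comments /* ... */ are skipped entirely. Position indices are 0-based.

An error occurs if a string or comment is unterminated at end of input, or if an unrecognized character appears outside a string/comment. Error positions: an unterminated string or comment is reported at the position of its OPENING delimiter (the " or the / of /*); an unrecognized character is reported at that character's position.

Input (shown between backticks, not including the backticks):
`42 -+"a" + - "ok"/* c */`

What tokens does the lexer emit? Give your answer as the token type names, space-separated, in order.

Answer: NUM MINUS PLUS STR PLUS MINUS STR

Derivation:
pos=0: emit NUM '42' (now at pos=2)
pos=3: emit MINUS '-'
pos=4: emit PLUS '+'
pos=5: enter STRING mode
pos=5: emit STR "a" (now at pos=8)
pos=9: emit PLUS '+'
pos=11: emit MINUS '-'
pos=13: enter STRING mode
pos=13: emit STR "ok" (now at pos=17)
pos=17: enter COMMENT mode (saw '/*')
exit COMMENT mode (now at pos=24)
DONE. 7 tokens: [NUM, MINUS, PLUS, STR, PLUS, MINUS, STR]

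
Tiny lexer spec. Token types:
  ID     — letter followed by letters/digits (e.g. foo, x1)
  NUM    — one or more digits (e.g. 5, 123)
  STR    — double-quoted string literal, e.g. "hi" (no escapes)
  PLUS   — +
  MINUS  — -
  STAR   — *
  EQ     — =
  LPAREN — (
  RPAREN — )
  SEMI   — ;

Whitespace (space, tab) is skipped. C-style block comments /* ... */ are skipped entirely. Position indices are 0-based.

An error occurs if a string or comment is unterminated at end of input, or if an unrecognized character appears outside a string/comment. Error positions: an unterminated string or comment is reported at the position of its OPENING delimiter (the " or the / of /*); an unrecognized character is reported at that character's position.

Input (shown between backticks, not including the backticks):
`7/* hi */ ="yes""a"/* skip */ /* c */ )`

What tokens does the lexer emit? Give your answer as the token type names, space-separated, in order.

Answer: NUM EQ STR STR RPAREN

Derivation:
pos=0: emit NUM '7' (now at pos=1)
pos=1: enter COMMENT mode (saw '/*')
exit COMMENT mode (now at pos=9)
pos=10: emit EQ '='
pos=11: enter STRING mode
pos=11: emit STR "yes" (now at pos=16)
pos=16: enter STRING mode
pos=16: emit STR "a" (now at pos=19)
pos=19: enter COMMENT mode (saw '/*')
exit COMMENT mode (now at pos=29)
pos=30: enter COMMENT mode (saw '/*')
exit COMMENT mode (now at pos=37)
pos=38: emit RPAREN ')'
DONE. 5 tokens: [NUM, EQ, STR, STR, RPAREN]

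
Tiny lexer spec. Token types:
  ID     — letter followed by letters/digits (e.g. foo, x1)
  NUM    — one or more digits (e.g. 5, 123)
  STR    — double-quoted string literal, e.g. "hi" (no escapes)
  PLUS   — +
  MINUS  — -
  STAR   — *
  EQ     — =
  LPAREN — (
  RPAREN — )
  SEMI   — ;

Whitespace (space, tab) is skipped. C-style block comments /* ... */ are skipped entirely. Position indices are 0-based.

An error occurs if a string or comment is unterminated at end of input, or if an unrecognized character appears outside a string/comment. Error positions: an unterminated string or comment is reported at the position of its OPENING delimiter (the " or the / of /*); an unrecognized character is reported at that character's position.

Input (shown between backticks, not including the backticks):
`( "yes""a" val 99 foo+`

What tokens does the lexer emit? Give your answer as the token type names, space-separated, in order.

pos=0: emit LPAREN '('
pos=2: enter STRING mode
pos=2: emit STR "yes" (now at pos=7)
pos=7: enter STRING mode
pos=7: emit STR "a" (now at pos=10)
pos=11: emit ID 'val' (now at pos=14)
pos=15: emit NUM '99' (now at pos=17)
pos=18: emit ID 'foo' (now at pos=21)
pos=21: emit PLUS '+'
DONE. 7 tokens: [LPAREN, STR, STR, ID, NUM, ID, PLUS]

Answer: LPAREN STR STR ID NUM ID PLUS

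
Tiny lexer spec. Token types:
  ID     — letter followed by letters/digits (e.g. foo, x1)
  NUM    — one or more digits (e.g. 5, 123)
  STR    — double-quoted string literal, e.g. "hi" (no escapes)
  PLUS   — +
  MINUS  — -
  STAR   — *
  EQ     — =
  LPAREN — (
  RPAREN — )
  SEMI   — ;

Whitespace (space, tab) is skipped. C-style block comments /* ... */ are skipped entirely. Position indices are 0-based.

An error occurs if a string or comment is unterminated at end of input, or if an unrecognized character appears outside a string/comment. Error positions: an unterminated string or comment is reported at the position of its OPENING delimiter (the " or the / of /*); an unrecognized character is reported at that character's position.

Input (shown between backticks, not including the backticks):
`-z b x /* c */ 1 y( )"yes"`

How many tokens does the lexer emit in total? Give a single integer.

pos=0: emit MINUS '-'
pos=1: emit ID 'z' (now at pos=2)
pos=3: emit ID 'b' (now at pos=4)
pos=5: emit ID 'x' (now at pos=6)
pos=7: enter COMMENT mode (saw '/*')
exit COMMENT mode (now at pos=14)
pos=15: emit NUM '1' (now at pos=16)
pos=17: emit ID 'y' (now at pos=18)
pos=18: emit LPAREN '('
pos=20: emit RPAREN ')'
pos=21: enter STRING mode
pos=21: emit STR "yes" (now at pos=26)
DONE. 9 tokens: [MINUS, ID, ID, ID, NUM, ID, LPAREN, RPAREN, STR]

Answer: 9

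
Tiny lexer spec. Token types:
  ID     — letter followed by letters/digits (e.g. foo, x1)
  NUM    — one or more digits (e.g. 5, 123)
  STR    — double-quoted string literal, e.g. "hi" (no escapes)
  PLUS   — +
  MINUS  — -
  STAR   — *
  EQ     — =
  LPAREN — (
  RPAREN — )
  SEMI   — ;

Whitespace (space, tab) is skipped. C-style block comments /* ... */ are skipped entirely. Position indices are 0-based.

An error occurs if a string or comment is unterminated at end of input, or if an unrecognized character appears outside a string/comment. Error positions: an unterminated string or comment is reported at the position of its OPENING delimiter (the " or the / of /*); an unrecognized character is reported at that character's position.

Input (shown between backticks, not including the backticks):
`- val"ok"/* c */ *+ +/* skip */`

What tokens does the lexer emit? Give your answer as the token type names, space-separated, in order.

pos=0: emit MINUS '-'
pos=2: emit ID 'val' (now at pos=5)
pos=5: enter STRING mode
pos=5: emit STR "ok" (now at pos=9)
pos=9: enter COMMENT mode (saw '/*')
exit COMMENT mode (now at pos=16)
pos=17: emit STAR '*'
pos=18: emit PLUS '+'
pos=20: emit PLUS '+'
pos=21: enter COMMENT mode (saw '/*')
exit COMMENT mode (now at pos=31)
DONE. 6 tokens: [MINUS, ID, STR, STAR, PLUS, PLUS]

Answer: MINUS ID STR STAR PLUS PLUS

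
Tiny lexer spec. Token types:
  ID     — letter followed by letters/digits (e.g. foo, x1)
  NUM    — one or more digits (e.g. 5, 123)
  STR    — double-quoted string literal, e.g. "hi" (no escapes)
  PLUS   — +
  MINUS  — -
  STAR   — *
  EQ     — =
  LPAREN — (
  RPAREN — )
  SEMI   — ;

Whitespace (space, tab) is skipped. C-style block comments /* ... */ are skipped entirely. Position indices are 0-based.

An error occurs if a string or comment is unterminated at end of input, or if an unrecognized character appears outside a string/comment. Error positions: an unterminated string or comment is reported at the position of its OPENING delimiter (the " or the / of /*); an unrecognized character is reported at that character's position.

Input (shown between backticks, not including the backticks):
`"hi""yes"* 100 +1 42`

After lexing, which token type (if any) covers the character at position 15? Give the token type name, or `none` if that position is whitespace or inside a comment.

Answer: PLUS

Derivation:
pos=0: enter STRING mode
pos=0: emit STR "hi" (now at pos=4)
pos=4: enter STRING mode
pos=4: emit STR "yes" (now at pos=9)
pos=9: emit STAR '*'
pos=11: emit NUM '100' (now at pos=14)
pos=15: emit PLUS '+'
pos=16: emit NUM '1' (now at pos=17)
pos=18: emit NUM '42' (now at pos=20)
DONE. 7 tokens: [STR, STR, STAR, NUM, PLUS, NUM, NUM]
Position 15: char is '+' -> PLUS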